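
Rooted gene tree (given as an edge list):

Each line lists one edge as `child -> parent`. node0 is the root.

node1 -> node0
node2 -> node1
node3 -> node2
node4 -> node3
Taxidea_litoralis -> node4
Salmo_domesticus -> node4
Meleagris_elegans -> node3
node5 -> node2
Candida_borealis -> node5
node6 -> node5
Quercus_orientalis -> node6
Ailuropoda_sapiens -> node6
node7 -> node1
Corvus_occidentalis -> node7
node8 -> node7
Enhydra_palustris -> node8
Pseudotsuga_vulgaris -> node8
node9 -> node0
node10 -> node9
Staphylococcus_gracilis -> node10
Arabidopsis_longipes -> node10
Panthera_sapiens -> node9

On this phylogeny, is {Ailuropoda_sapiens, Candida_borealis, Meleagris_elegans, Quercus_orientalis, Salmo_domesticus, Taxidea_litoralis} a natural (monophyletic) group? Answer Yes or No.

The most recent common ancestor of these taxa subtends (((Taxidea_litoralis,Salmo_domesticus),Meleagris_elegans),(Candida_borealis,(Quercus_orientalis,Ailuropoda_sapiens))).
That clade has exactly 6 tips — every listed taxon and nothing else — so the group is monophyletic.

Yes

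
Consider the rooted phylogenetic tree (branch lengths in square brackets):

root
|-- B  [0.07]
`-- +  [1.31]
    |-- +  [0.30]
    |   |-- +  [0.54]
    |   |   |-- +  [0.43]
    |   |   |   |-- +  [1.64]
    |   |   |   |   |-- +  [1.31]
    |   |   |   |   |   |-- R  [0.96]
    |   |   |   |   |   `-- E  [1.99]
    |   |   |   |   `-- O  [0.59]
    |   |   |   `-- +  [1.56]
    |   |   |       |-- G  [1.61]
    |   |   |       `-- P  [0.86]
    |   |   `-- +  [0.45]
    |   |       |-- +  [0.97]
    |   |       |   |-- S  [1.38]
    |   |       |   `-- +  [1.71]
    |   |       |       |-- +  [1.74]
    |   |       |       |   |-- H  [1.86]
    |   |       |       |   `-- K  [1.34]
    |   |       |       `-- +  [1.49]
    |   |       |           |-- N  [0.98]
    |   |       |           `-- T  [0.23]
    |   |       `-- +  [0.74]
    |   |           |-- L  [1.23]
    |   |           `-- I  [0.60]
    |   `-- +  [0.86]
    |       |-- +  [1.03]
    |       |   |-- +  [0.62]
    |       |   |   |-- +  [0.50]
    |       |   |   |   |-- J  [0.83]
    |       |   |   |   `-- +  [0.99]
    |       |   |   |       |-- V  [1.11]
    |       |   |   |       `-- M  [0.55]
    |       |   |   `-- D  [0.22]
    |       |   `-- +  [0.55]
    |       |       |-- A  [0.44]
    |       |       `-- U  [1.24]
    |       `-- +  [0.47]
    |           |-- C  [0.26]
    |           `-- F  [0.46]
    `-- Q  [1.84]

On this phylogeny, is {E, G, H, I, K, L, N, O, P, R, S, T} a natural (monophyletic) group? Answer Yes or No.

Yes

The most recent common ancestor of these taxa subtends ((((R,E),O),(G,P)),((S,((H,K),(N,T))),(L,I))).
That clade has exactly 12 tips — every listed taxon and nothing else — so the group is monophyletic.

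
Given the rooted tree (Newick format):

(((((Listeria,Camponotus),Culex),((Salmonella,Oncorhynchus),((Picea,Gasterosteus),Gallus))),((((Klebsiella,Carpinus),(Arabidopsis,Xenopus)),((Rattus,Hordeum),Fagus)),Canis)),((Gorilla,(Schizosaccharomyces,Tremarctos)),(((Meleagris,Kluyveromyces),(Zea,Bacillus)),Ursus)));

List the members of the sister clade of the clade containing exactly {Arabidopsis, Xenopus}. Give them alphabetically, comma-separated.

The clade containing exactly {Arabidopsis, Xenopus} attaches to the tree at the node subtending ((Klebsiella,Carpinus),(Arabidopsis,Xenopus)).
The other lineage descending from that same node — the sister group — is (Klebsiella,Carpinus); its 2 tips in alphabetical order are the answer.

Carpinus, Klebsiella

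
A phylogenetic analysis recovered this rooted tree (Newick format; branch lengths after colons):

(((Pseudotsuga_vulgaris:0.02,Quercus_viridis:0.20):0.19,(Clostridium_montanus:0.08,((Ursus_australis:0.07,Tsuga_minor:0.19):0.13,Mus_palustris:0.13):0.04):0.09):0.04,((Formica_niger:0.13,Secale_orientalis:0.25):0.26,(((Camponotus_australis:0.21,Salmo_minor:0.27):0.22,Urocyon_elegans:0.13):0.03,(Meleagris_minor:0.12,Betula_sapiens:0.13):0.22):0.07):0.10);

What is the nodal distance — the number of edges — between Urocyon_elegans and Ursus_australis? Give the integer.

The MRCA of Urocyon_elegans and Ursus_australis is the root of the tree.
From Urocyon_elegans up to that node: 4 branches. From Ursus_australis up to the same node: 5 branches. Total: 4 + 5 = 9.

9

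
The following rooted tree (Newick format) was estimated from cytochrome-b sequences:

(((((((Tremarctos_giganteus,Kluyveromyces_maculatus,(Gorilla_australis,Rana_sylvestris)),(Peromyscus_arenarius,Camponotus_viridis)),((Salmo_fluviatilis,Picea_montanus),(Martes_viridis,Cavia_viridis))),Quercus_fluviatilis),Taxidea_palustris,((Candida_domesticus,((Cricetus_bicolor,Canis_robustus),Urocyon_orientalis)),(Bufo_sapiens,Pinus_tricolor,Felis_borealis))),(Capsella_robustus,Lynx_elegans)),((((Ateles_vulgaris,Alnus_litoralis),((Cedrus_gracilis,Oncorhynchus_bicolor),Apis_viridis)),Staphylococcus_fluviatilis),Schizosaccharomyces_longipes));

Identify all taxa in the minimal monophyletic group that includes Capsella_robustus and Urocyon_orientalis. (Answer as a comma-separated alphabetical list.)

Bufo_sapiens, Camponotus_viridis, Candida_domesticus, Canis_robustus, Capsella_robustus, Cavia_viridis, Cricetus_bicolor, Felis_borealis, Gorilla_australis, Kluyveromyces_maculatus, Lynx_elegans, Martes_viridis, Peromyscus_arenarius, Picea_montanus, Pinus_tricolor, Quercus_fluviatilis, Rana_sylvestris, Salmo_fluviatilis, Taxidea_palustris, Tremarctos_giganteus, Urocyon_orientalis

Tracing Capsella_robustus: it sits inside (Capsella_robustus,Lynx_elegans).
Tracing Urocyon_orientalis: it sits inside ((Cricetus_bicolor,Canis_robustus),Urocyon_orientalis).
The smallest clade enclosing both is ((((((Tremarctos_giganteus,Kluyveromyces_maculatus,(Gorilla_australis,Rana_sylvestris)),(Peromyscus_arenarius,Camponotus_viridis)),((Salmo_fluviatilis,Picea_montanus),(Martes_viridis,Cavia_viridis))),Quercus_fluviatilis),Taxidea_palustris,((Candida_domesticus,((Cricetus_bicolor,Canis_robustus),Urocyon_orientalis)),(Bufo_sapiens,Pinus_tricolor,Felis_borealis))),(Capsella_robustus,Lynx_elegans)); the answer is its 21 terminal taxa in alphabetical order.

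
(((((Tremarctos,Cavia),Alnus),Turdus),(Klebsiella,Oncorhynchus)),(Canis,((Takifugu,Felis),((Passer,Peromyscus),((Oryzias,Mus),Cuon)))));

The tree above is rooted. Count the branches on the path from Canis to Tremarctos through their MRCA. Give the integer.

The MRCA of Canis and Tremarctos is the root of the tree.
From Canis up to that node: 2 branches. From Tremarctos up to the same node: 5 branches. Total: 2 + 5 = 7.

7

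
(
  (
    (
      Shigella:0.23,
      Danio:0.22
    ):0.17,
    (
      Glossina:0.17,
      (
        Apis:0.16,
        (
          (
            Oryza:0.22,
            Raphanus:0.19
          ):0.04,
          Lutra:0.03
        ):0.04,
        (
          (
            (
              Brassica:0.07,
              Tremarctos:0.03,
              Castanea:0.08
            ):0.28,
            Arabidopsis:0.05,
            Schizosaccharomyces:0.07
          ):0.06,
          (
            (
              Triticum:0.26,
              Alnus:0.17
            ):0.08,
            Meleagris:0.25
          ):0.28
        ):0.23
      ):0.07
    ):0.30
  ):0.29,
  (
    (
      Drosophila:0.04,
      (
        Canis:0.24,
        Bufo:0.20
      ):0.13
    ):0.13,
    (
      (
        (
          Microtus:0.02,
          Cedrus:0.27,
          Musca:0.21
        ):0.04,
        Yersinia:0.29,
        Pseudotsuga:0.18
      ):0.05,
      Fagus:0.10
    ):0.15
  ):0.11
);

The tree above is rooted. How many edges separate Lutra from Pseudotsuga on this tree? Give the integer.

The MRCA of Lutra and Pseudotsuga is the root of the tree.
From Lutra up to that node: 5 branches. From Pseudotsuga up to the same node: 4 branches. Total: 5 + 4 = 9.

9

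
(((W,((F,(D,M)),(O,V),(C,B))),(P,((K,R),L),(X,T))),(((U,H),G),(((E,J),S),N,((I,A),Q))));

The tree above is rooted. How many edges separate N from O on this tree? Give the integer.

The MRCA of N and O is the root of the tree.
From N up to that node: 3 branches. From O up to the same node: 5 branches. Total: 3 + 5 = 8.

8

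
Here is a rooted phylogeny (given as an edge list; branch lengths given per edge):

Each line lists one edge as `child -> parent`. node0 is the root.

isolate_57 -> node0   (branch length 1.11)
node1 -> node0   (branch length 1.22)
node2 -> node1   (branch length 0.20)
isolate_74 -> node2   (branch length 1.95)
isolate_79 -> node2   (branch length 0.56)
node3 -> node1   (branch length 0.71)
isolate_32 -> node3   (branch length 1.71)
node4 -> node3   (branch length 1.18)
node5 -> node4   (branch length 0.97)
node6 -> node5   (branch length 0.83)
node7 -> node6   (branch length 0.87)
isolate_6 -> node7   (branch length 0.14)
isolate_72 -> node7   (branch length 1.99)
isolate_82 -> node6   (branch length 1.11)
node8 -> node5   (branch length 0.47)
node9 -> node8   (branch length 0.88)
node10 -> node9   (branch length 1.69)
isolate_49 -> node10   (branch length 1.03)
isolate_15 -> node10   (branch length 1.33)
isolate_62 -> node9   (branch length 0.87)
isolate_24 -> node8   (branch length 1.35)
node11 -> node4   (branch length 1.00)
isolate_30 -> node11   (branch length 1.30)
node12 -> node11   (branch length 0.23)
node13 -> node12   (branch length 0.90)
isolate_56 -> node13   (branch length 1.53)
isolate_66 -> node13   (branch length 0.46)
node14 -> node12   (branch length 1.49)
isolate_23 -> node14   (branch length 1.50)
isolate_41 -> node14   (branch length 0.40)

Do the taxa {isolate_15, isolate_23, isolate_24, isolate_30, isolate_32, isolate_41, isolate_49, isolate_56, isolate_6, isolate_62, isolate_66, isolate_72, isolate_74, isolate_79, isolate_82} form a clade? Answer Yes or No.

The most recent common ancestor of these taxa subtends ((isolate_74,isolate_79),(isolate_32,((((isolate_6,isolate_72),isolate_82),(((isolate_49,isolate_15),isolate_62),isolate_24)),(isolate_30,((isolate_56,isolate_66),(isolate_23,isolate_41)))))).
That clade has exactly 15 tips — every listed taxon and nothing else — so the group is monophyletic.

Yes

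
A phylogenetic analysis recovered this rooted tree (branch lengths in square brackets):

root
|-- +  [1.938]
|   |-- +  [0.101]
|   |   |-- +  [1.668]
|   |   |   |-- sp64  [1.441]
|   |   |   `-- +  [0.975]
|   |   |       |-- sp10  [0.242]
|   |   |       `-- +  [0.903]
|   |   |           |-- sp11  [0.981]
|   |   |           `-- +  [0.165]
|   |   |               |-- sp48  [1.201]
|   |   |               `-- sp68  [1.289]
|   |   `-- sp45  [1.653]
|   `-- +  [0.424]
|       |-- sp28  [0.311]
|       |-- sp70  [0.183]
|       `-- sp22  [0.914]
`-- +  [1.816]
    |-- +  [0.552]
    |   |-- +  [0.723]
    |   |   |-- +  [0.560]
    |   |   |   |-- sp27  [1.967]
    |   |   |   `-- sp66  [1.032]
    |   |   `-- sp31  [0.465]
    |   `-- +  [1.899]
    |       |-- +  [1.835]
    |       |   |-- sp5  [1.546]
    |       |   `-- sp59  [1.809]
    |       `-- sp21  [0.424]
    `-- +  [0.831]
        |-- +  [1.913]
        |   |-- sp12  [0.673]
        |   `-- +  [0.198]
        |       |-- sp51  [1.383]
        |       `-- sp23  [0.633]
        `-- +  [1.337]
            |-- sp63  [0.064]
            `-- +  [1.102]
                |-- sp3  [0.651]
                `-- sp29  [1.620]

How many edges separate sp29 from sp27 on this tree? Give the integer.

The MRCA of sp29 and sp27 is the node subtending ((((sp27,sp66),sp31),((sp5,sp59),sp21)),((sp12,(sp51,sp23)),(sp63,(sp3,sp29)))).
From sp29 up to that node: 4 branches. From sp27 up to the same node: 4 branches. Total: 4 + 4 = 8.

8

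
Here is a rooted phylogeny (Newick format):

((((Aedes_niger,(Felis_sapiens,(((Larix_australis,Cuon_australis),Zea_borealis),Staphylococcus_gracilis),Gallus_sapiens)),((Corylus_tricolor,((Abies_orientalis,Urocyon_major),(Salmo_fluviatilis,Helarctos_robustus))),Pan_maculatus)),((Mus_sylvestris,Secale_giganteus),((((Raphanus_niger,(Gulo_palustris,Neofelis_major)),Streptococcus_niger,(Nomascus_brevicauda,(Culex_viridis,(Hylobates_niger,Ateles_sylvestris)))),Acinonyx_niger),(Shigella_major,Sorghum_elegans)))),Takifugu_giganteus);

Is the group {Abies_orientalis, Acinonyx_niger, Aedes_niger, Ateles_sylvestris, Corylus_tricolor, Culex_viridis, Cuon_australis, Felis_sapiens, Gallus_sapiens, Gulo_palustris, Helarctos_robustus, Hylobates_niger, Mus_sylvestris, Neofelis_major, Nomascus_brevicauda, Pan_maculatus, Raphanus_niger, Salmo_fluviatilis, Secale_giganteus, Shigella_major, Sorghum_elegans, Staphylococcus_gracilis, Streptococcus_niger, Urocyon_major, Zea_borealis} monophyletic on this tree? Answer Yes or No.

The MRCA of the listed taxa subtends (((Aedes_niger,(Felis_sapiens,(((Larix_australis,Cuon_australis),Zea_borealis),Staphylococcus_gracilis),Gallus_sapiens)),((Corylus_tricolor,((Abies_orientalis,Urocyon_major),(Salmo_fluviatilis,Helarctos_robustus))),Pan_maculatus)),((Mus_sylvestris,Secale_giganteus),((((Raphanus_niger,(Gulo_palustris,Neofelis_major)),Streptococcus_niger,(Nomascus_brevicauda,(Culex_viridis,(Hylobates_niger,Ateles_sylvestris)))),Acinonyx_niger),(Shigella_major,Sorghum_elegans)))).
That clade also contains Larix_australis, which is not in the proposed group, so the group is not monophyletic.

No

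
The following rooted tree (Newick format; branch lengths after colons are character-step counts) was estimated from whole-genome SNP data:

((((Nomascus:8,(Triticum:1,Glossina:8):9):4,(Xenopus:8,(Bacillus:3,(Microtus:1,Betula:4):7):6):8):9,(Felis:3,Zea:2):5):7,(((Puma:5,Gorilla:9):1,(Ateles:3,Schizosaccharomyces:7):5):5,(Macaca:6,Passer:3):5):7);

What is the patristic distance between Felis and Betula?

The path runs Felis → … → MRCA → … → Betula; the MRCA is the node subtending (((Nomascus,(Triticum,Glossina)),(Xenopus,(Bacillus,(Microtus,Betula)))),(Felis,Zea)).
Branch lengths along that path: 3 + 5 + 9 + 8 + 6 + 7 + 4 = 42.

42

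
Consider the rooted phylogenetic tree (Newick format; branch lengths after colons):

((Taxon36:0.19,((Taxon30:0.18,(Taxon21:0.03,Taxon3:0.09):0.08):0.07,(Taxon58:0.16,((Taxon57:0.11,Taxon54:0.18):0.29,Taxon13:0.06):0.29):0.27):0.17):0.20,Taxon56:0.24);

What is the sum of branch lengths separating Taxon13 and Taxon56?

1.23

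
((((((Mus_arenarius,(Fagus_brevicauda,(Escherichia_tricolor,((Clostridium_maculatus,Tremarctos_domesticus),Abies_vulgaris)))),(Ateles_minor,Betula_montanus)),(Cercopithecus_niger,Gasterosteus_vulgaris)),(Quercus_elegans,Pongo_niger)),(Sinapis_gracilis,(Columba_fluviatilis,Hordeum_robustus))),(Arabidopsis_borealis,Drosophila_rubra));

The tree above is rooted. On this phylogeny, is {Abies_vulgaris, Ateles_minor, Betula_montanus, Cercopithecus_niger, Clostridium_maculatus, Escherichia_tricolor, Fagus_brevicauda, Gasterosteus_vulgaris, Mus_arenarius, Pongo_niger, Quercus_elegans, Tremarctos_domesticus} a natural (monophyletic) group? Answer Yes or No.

Yes

The most recent common ancestor of these taxa subtends ((((Mus_arenarius,(Fagus_brevicauda,(Escherichia_tricolor,((Clostridium_maculatus,Tremarctos_domesticus),Abies_vulgaris)))),(Ateles_minor,Betula_montanus)),(Cercopithecus_niger,Gasterosteus_vulgaris)),(Quercus_elegans,Pongo_niger)).
That clade has exactly 12 tips — every listed taxon and nothing else — so the group is monophyletic.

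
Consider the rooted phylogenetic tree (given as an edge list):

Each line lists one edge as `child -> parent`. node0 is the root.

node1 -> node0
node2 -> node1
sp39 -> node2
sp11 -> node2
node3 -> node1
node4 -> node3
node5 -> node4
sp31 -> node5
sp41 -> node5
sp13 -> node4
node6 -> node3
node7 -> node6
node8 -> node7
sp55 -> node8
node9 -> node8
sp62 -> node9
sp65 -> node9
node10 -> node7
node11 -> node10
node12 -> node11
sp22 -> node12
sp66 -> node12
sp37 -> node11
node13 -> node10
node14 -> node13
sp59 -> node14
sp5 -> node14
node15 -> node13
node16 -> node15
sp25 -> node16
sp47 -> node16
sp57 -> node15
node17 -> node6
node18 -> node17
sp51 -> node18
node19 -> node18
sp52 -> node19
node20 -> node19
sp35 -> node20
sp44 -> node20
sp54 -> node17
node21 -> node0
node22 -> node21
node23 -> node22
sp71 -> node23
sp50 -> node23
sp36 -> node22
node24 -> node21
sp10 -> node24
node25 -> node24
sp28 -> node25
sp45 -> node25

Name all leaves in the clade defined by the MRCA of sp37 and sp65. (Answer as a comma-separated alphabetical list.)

sp22, sp25, sp37, sp47, sp5, sp55, sp57, sp59, sp62, sp65, sp66

Tracing sp37: it sits inside ((sp22,sp66),sp37).
Tracing sp65: it sits inside (sp62,sp65).
The smallest clade enclosing both is ((sp55,(sp62,sp65)),(((sp22,sp66),sp37),((sp59,sp5),((sp25,sp47),sp57)))); the answer is its 11 terminal taxa in alphabetical order.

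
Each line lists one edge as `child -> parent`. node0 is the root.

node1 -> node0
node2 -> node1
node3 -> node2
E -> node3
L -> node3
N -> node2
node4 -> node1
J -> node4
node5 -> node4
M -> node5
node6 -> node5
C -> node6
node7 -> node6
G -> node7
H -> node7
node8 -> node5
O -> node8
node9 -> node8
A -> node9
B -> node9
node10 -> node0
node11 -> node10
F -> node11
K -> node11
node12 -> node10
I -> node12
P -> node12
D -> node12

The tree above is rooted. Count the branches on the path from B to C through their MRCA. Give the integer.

5

The MRCA of B and C is the node subtending (M,(C,(G,H)),(O,(A,B))).
From B up to that node: 3 branches. From C up to the same node: 2 branches. Total: 3 + 2 = 5.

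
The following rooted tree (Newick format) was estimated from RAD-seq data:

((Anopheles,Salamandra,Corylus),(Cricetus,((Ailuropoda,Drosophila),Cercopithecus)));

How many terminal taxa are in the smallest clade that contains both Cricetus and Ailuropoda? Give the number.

The MRCA of Cricetus and Ailuropoda is the node subtending (Cricetus,((Ailuropoda,Drosophila),Cercopithecus)).
That clade contains 4 terminal taxa: Ailuropoda, Cercopithecus, Cricetus, Drosophila.

4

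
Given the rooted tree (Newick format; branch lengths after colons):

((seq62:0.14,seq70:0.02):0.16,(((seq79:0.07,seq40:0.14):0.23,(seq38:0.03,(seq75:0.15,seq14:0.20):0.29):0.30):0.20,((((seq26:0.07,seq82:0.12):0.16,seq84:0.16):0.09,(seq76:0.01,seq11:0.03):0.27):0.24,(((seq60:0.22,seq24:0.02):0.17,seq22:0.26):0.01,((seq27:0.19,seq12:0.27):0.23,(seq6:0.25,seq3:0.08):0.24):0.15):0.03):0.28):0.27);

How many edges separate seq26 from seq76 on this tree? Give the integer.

The MRCA of seq26 and seq76 is the node subtending (((seq26,seq82),seq84),(seq76,seq11)).
From seq26 up to that node: 3 branches. From seq76 up to the same node: 2 branches. Total: 3 + 2 = 5.

5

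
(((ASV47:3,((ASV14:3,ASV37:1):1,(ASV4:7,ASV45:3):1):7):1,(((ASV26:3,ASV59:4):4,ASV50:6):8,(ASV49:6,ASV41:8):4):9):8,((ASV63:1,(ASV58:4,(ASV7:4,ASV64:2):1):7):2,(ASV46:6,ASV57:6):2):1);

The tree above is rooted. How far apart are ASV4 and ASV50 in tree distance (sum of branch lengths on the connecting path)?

The path runs ASV4 → … → MRCA → … → ASV50; the MRCA is the node subtending ((ASV47,((ASV14,ASV37),(ASV4,ASV45))),(((ASV26,ASV59),ASV50),(ASV49,ASV41))).
Branch lengths along that path: 7 + 1 + 7 + 1 + 9 + 8 + 6 = 39.

39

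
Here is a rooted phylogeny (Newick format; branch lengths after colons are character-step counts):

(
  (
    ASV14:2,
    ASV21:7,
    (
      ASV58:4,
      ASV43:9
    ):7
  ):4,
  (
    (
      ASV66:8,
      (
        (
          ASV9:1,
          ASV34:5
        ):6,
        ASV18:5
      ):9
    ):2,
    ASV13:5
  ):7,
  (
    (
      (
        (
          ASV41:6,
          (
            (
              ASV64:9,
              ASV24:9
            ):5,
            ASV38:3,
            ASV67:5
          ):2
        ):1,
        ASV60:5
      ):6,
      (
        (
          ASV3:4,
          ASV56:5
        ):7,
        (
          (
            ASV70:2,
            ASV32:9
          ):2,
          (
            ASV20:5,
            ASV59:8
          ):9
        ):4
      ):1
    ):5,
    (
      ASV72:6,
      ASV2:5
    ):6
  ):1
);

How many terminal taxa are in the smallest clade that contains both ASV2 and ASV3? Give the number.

14

The MRCA of ASV2 and ASV3 is the node subtending ((((ASV41,((ASV64,ASV24),ASV38,ASV67)),ASV60),((ASV3,ASV56),((ASV70,ASV32),(ASV20,ASV59)))),(ASV72,ASV2)).
That clade contains 14 terminal taxa: ASV2, ASV20, ASV24, ASV3, ASV32, ASV38, ASV41, ASV56, ASV59, ASV60, ASV64, ASV67, ASV70, ASV72.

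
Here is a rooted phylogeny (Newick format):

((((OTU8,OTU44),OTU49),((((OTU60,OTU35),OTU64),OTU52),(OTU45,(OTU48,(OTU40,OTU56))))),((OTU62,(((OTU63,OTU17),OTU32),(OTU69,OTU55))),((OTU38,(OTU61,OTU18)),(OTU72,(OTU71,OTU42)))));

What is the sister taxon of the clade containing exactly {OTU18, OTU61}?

The clade containing exactly {OTU18, OTU61} attaches to the tree at the node subtending (OTU38,(OTU61,OTU18)).
The other lineage descending from that same node — the sister group — is the single tip OTU38.

OTU38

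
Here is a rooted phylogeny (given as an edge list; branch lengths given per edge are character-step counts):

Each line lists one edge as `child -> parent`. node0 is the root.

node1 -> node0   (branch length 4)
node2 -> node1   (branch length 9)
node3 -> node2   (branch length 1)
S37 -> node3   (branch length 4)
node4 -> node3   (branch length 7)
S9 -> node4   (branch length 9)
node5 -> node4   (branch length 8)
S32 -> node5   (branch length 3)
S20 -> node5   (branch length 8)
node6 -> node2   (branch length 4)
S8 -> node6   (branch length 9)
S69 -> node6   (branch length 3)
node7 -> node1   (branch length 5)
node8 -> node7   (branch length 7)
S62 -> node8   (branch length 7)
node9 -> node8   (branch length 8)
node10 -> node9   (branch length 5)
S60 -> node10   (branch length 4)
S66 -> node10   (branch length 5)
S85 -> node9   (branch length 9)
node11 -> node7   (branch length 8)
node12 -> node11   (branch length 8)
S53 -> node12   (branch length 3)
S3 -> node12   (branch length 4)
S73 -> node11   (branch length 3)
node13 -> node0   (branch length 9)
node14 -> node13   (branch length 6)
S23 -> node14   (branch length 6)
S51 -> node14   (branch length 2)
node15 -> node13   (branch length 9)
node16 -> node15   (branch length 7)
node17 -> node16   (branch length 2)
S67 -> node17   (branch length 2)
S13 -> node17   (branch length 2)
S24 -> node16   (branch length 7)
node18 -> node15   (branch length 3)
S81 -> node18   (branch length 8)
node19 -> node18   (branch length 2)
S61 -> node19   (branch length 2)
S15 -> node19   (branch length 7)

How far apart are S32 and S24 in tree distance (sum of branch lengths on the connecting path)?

64

The path runs S32 → … → MRCA → … → S24; the MRCA is the root of the tree.
Branch lengths along that path: 3 + 8 + 7 + 1 + 9 + 4 + 9 + 9 + 7 + 7 = 64.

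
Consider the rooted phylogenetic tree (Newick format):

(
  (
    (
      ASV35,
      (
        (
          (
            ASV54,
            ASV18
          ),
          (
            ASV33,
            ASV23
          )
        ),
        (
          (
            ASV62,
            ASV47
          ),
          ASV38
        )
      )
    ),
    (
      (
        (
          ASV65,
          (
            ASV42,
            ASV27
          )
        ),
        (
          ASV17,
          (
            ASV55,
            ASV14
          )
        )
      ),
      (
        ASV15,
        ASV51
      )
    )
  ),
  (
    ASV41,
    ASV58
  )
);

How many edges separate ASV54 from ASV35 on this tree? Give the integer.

5

The MRCA of ASV54 and ASV35 is the node subtending (ASV35,(((ASV54,ASV18),(ASV33,ASV23)),((ASV62,ASV47),ASV38))).
From ASV54 up to that node: 4 branches. From ASV35 up to the same node: 1 branch. Total: 4 + 1 = 5.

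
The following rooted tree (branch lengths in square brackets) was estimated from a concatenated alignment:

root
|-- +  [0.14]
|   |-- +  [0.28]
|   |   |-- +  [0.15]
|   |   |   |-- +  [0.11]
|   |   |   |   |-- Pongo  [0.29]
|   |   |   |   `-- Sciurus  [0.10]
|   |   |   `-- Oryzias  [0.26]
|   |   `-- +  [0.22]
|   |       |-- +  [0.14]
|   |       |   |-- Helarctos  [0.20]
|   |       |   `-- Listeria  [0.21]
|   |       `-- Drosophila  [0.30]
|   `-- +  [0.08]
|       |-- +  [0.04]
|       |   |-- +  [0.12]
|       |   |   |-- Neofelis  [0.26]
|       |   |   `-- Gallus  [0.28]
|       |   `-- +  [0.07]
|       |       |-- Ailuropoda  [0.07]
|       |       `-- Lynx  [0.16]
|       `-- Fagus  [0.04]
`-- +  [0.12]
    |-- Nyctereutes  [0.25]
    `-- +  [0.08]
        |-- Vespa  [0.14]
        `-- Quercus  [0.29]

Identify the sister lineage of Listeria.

Helarctos

Listeria attaches to the tree at the node subtending (Helarctos,Listeria).
The other lineage descending from that same node — the sister group — is the single tip Helarctos.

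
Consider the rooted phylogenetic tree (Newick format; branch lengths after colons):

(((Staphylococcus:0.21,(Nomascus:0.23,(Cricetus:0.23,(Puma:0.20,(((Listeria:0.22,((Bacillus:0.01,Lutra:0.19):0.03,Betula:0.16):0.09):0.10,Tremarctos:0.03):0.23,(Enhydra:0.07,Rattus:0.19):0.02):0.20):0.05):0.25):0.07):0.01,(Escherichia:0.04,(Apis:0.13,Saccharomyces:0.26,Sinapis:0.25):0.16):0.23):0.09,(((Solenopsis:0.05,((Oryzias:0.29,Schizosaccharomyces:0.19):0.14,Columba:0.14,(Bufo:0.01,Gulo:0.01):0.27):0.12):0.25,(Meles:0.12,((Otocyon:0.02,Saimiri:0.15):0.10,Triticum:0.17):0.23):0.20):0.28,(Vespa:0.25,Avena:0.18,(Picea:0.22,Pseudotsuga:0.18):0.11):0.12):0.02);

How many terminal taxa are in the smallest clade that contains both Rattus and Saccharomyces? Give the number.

15

The MRCA of Rattus and Saccharomyces is the node subtending ((Staphylococcus,(Nomascus,(Cricetus,(Puma,(((Listeria,((Bacillus,Lutra),Betula)),Tremarctos),(Enhydra,Rattus)))))),(Escherichia,(Apis,Saccharomyces,Sinapis))).
That clade contains 15 terminal taxa: Apis, Bacillus, Betula, Cricetus, Enhydra, Escherichia, Listeria, Lutra, Nomascus, Puma, Rattus, Saccharomyces, Sinapis, Staphylococcus, Tremarctos.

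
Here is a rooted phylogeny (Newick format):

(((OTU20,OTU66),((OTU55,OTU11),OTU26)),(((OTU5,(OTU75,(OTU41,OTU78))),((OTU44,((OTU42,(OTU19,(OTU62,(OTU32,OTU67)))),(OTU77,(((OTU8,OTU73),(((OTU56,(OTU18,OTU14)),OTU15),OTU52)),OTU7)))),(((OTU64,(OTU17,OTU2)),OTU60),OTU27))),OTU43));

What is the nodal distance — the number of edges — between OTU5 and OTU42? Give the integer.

7

The MRCA of OTU5 and OTU42 is the node subtending ((OTU5,(OTU75,(OTU41,OTU78))),((OTU44,((OTU42,(OTU19,(OTU62,(OTU32,OTU67)))),(OTU77,(((OTU8,OTU73),(((OTU56,(OTU18,OTU14)),OTU15),OTU52)),OTU7)))),(((OTU64,(OTU17,OTU2)),OTU60),OTU27))).
From OTU5 up to that node: 2 branches. From OTU42 up to the same node: 5 branches. Total: 2 + 5 = 7.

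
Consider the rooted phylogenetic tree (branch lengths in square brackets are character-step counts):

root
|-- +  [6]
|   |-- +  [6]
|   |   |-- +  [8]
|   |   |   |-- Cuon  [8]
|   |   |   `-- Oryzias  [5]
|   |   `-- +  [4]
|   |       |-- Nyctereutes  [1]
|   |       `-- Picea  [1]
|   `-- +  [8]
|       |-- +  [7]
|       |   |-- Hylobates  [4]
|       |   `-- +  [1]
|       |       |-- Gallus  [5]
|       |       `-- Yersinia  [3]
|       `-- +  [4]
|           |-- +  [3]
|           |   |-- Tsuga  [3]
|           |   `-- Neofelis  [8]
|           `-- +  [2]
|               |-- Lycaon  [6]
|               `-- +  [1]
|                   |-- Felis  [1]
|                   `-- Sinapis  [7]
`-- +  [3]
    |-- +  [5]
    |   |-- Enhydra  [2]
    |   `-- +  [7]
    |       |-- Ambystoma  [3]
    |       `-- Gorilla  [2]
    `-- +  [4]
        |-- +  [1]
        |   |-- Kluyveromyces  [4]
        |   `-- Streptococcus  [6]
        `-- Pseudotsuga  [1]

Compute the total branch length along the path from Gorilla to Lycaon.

43

The path runs Gorilla → … → MRCA → … → Lycaon; the MRCA is the root of the tree.
Branch lengths along that path: 2 + 7 + 5 + 3 + 6 + 8 + 4 + 2 + 6 = 43.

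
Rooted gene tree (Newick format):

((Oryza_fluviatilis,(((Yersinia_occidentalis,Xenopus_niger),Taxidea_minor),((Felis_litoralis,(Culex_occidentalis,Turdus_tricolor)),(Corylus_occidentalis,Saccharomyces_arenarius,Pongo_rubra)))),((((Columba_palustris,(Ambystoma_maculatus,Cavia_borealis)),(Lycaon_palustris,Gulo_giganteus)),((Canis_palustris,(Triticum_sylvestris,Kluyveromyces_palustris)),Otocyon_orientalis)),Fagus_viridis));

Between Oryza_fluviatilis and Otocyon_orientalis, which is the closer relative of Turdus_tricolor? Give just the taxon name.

The MRCA of Turdus_tricolor and Oryza_fluviatilis subtends (Oryza_fluviatilis,(((Yersinia_occidentalis,Xenopus_niger),Taxidea_minor),((Felis_litoralis,(Culex_occidentalis,Turdus_tricolor)),(Corylus_occidentalis,Saccharomyces_arenarius,Pongo_rubra)))) (10 taxa).
The MRCA of Turdus_tricolor and Otocyon_orientalis is the root, subtending the entire tree (20 taxa).
The first is nested inside the second, so Turdus_tricolor shares a more recent common ancestor with Oryza_fluviatilis.

Oryza_fluviatilis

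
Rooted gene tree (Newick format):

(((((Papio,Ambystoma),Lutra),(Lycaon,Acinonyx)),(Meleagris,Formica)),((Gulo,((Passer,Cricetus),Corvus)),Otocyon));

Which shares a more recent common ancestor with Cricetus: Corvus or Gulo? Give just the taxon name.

Corvus

The MRCA of Cricetus and Corvus subtends ((Passer,Cricetus),Corvus) (3 taxa).
The MRCA of Cricetus and Gulo subtends (Gulo,((Passer,Cricetus),Corvus)) (4 taxa).
The first is nested inside the second, so Cricetus shares a more recent common ancestor with Corvus.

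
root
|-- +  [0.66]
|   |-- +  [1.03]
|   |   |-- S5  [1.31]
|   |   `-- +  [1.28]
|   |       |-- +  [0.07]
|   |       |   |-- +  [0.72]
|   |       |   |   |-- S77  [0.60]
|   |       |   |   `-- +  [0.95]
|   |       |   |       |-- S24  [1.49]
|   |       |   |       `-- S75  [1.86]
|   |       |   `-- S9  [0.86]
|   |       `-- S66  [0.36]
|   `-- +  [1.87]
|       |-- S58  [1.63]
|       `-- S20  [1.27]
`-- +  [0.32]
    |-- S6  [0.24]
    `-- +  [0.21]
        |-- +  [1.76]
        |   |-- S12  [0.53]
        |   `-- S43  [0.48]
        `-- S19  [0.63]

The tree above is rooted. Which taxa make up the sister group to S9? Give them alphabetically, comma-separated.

S24, S75, S77

S9 attaches to the tree at the node subtending ((S77,(S24,S75)),S9).
The other lineage descending from that same node — the sister group — is (S77,(S24,S75)); its 3 tips in alphabetical order are the answer.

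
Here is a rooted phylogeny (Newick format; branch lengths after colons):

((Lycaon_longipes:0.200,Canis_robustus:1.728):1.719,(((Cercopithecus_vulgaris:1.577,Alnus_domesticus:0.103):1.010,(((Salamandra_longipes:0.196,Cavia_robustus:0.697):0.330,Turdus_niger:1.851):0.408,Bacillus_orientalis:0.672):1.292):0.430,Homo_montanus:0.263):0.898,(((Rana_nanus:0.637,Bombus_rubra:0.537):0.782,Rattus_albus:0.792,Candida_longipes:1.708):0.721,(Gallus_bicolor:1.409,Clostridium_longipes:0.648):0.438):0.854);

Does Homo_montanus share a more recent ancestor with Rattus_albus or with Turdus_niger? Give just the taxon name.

Turdus_niger

The MRCA of Homo_montanus and Turdus_niger subtends (((Cercopithecus_vulgaris,Alnus_domesticus),(((Salamandra_longipes,Cavia_robustus),Turdus_niger),Bacillus_orientalis)),Homo_montanus) (7 taxa).
The MRCA of Homo_montanus and Rattus_albus is the root, subtending the entire tree (15 taxa).
The first is nested inside the second, so Homo_montanus shares a more recent common ancestor with Turdus_niger.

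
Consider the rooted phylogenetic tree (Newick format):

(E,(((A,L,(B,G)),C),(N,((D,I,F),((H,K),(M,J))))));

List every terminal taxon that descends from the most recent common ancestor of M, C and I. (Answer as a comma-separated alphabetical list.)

A, B, C, D, F, G, H, I, J, K, L, M, N

Tracing M: it sits inside (M,J).
Tracing C: it sits inside ((A,L,(B,G)),C).
Tracing I: it sits inside (D,I,F).
The smallest clade enclosing all 3 is (((A,L,(B,G)),C),(N,((D,I,F),((H,K),(M,J))))); the answer is its 13 terminal taxa in alphabetical order.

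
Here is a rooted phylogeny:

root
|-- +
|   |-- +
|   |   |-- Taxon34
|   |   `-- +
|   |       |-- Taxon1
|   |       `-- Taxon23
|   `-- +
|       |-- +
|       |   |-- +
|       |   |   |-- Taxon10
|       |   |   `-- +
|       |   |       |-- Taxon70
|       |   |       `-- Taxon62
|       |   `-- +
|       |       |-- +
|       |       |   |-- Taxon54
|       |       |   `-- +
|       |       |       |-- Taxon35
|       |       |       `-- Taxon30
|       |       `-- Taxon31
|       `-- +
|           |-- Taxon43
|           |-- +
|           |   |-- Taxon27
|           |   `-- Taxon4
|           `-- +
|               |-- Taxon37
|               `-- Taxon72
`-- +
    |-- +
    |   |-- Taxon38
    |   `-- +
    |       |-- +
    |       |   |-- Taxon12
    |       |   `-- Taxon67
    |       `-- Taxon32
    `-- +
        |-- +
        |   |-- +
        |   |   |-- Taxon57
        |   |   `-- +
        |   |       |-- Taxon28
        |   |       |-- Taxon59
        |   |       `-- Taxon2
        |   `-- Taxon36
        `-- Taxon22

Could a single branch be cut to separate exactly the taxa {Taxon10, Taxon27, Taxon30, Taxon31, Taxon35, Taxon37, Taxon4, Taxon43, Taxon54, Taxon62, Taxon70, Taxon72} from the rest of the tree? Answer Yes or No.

Yes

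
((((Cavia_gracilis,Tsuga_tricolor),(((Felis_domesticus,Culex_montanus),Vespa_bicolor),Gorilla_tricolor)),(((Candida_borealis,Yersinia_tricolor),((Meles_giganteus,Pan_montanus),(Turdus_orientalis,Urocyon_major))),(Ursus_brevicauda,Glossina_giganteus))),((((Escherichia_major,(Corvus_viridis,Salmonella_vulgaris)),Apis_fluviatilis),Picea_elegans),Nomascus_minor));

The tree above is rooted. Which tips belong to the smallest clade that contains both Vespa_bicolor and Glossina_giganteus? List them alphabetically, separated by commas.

Candida_borealis, Cavia_gracilis, Culex_montanus, Felis_domesticus, Glossina_giganteus, Gorilla_tricolor, Meles_giganteus, Pan_montanus, Tsuga_tricolor, Turdus_orientalis, Urocyon_major, Ursus_brevicauda, Vespa_bicolor, Yersinia_tricolor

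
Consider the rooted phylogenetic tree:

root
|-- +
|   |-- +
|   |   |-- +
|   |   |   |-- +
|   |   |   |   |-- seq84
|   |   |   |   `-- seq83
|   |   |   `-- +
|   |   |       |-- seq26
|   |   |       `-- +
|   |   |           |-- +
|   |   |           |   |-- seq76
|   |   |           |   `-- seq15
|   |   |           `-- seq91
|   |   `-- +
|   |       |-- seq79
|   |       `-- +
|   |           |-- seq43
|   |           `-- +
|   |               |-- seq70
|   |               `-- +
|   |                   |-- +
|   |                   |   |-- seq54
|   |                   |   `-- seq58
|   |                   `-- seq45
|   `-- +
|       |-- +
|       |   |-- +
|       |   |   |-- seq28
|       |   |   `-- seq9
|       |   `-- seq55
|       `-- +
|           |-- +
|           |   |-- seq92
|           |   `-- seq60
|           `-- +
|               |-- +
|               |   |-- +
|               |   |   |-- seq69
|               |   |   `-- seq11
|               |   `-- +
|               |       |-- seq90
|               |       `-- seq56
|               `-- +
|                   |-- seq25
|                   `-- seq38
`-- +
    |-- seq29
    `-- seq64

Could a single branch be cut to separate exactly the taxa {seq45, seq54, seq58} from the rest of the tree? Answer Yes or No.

The most recent common ancestor of these taxa subtends ((seq54,seq58),seq45).
That clade has exactly 3 tips — every listed taxon and nothing else — so the group is monophyletic.

Yes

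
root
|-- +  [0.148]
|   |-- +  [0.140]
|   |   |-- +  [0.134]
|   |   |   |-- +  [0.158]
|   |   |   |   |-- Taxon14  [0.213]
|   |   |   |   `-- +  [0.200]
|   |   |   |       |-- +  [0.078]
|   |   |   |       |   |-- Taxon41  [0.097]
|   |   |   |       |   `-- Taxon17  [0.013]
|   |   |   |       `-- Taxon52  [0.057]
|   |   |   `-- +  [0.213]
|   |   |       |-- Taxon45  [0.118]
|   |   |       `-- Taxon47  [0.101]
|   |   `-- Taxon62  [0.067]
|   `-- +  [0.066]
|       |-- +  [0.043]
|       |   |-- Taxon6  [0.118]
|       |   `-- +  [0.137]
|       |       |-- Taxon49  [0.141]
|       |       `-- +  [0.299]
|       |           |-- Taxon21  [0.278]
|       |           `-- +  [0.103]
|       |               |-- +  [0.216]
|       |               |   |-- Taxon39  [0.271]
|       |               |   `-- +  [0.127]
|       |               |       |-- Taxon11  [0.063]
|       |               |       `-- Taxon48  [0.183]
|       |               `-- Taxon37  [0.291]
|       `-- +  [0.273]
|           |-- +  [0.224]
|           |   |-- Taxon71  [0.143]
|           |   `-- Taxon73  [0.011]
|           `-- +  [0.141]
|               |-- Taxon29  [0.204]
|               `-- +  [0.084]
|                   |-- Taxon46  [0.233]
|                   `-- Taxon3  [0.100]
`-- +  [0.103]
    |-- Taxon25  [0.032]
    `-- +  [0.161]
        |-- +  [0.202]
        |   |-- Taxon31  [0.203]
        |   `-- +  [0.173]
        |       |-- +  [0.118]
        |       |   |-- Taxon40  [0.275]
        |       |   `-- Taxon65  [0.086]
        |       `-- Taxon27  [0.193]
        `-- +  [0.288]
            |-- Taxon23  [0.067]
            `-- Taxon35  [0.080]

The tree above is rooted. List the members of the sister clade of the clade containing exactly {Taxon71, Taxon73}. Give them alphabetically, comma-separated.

Taxon29, Taxon3, Taxon46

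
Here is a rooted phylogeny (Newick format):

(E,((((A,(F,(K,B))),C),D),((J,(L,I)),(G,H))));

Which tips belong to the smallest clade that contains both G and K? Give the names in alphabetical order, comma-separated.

A, B, C, D, F, G, H, I, J, K, L

Tracing G: it sits inside (G,H).
Tracing K: it sits inside (K,B).
The smallest clade enclosing both is ((((A,(F,(K,B))),C),D),((J,(L,I)),(G,H))); the answer is its 11 terminal taxa in alphabetical order.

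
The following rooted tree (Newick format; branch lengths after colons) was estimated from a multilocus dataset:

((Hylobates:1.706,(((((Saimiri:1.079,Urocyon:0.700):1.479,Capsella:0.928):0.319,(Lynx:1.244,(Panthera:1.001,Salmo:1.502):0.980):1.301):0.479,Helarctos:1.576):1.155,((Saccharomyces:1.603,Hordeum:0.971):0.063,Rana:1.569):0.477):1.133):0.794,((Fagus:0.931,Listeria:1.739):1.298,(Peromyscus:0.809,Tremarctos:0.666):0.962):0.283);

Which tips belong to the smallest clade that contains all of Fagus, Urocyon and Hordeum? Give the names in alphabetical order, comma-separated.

Tracing Fagus: it sits inside (Fagus,Listeria).
Tracing Urocyon: it sits inside (Saimiri,Urocyon).
Tracing Hordeum: it sits inside (Saccharomyces,Hordeum).
The smallest clade enclosing all 3 is the whole tree (their MRCA is the root), so the answer is all 15 tips in alphabetical order.

Capsella, Fagus, Helarctos, Hordeum, Hylobates, Listeria, Lynx, Panthera, Peromyscus, Rana, Saccharomyces, Saimiri, Salmo, Tremarctos, Urocyon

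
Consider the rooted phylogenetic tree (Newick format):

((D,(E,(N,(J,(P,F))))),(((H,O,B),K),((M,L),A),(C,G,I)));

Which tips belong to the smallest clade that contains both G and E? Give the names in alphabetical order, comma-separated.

A, B, C, D, E, F, G, H, I, J, K, L, M, N, O, P

Tracing G: it sits inside (C,G,I).
Tracing E: it sits inside (E,(N,(J,(P,F)))).
The smallest clade enclosing both is the whole tree (their MRCA is the root), so the answer is all 16 tips in alphabetical order.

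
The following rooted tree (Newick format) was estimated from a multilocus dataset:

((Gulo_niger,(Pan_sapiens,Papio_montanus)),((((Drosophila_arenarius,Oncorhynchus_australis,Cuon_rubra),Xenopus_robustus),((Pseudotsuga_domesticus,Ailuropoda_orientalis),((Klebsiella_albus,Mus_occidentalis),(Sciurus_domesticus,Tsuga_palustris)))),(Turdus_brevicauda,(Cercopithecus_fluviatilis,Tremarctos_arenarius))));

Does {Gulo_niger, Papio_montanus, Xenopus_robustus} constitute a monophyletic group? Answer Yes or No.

No

The MRCA of the listed taxa is the root, so the smallest clade containing them is the whole tree.
That clade also contains Ailuropoda_orientalis, Cercopithecus_fluviatilis, Cuon_rubra, Drosophila_arenarius, Klebsiella_albus, Mus_occidentalis, Oncorhynchus_australis, Pan_sapiens, Pseudotsuga_domesticus, Sciurus_domesticus, Tremarctos_arenarius, Tsuga_palustris, Turdus_brevicauda, which are not in the proposed group, so the group is not monophyletic.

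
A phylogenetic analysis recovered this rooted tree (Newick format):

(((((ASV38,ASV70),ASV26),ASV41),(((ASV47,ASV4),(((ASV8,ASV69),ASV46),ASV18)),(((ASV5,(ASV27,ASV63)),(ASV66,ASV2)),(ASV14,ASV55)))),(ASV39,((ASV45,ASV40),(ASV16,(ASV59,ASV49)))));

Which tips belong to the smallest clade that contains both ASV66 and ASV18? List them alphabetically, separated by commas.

Tracing ASV66: it sits inside (ASV66,ASV2).
Tracing ASV18: it sits inside (((ASV8,ASV69),ASV46),ASV18).
The smallest clade enclosing both is (((ASV47,ASV4),(((ASV8,ASV69),ASV46),ASV18)),(((ASV5,(ASV27,ASV63)),(ASV66,ASV2)),(ASV14,ASV55))); the answer is its 13 terminal taxa in alphabetical order.

ASV14, ASV18, ASV2, ASV27, ASV4, ASV46, ASV47, ASV5, ASV55, ASV63, ASV66, ASV69, ASV8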